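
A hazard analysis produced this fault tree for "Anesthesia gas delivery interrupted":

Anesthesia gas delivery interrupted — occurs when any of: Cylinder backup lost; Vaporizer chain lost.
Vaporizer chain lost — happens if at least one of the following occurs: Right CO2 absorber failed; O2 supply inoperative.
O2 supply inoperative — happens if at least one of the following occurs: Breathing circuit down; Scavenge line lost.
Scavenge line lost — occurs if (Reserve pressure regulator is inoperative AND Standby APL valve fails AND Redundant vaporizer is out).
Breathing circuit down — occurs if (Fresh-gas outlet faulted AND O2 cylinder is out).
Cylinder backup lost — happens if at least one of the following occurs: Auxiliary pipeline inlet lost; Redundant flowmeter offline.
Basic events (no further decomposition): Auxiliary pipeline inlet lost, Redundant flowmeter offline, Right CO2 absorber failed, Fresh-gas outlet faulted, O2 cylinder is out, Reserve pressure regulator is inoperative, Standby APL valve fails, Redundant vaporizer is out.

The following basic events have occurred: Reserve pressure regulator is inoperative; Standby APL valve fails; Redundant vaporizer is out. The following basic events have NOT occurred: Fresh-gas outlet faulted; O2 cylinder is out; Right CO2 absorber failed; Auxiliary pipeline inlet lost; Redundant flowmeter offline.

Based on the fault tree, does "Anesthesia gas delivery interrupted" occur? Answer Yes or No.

Yes

Cylinder backup lost [OR]: Auxiliary pipeline inlet lost=not, Redundant flowmeter offline=not → no input occurs → does not occur.
Breathing circuit down [AND]: Fresh-gas outlet faulted=not, O2 cylinder is out=not → not all inputs occur → does not occur.
Scavenge line lost [AND]: Reserve pressure regulator is inoperative=occurs, Standby APL valve fails=occurs, Redundant vaporizer is out=occurs → all inputs occur → occurs.
O2 supply inoperative [OR]: Breathing circuit down=not, Scavenge line lost=occurs → at least one input occurs → occurs.
Vaporizer chain lost [OR]: Right CO2 absorber failed=not, O2 supply inoperative=occurs → at least one input occurs → occurs.
Anesthesia gas delivery interrupted [OR]: Cylinder backup lost=not, Vaporizer chain lost=occurs → at least one input occurs → occurs.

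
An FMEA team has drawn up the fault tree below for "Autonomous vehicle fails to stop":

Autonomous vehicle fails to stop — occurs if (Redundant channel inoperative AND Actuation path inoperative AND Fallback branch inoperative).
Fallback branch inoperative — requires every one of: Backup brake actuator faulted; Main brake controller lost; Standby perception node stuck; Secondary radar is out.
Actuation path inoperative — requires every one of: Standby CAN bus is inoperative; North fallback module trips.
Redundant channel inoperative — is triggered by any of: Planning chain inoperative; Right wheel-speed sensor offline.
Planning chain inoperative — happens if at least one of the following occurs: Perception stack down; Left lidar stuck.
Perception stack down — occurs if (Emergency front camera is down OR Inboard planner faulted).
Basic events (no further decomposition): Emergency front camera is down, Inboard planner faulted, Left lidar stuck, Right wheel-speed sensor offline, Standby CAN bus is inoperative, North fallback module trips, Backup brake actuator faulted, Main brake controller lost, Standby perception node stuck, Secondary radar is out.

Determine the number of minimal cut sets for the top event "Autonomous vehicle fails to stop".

Perception stack down [OR]: union of children's cut sets → 2 cut set(s).
Planning chain inoperative [OR]: union of children's cut sets → 3 cut set(s).
Redundant channel inoperative [OR]: union of children's cut sets → 4 cut set(s).
Actuation path inoperative [AND]: one cut set from each child combined → 1 × 1 = 1 cut set(s).
Fallback branch inoperative [AND]: one cut set from each child combined → 1 × 1 × 1 × 1 = 1 cut set(s).
Autonomous vehicle fails to stop [AND]: one cut set from each child combined → 4 × 1 × 1 = 4 cut set(s).
Minimal cut sets: {Backup brake actuator faulted, Emergency front camera is down, Main brake controller lost, North fallback module trips, Secondary radar is out, Standby CAN bus is inoperative, Standby perception node stuck}; {Backup brake actuator faulted, Inboard planner faulted, Main brake controller lost, North fallback module trips, Secondary radar is out, Standby CAN bus is inoperative, Standby perception node stuck}; {Backup brake actuator faulted, Left lidar stuck, Main brake controller lost, North fallback module trips, Secondary radar is out, Standby CAN bus is inoperative, Standby perception node stuck}; {Backup brake actuator faulted, Main brake controller lost, North fallback module trips, Right wheel-speed sensor offline, Secondary radar is out, Standby CAN bus is inoperative, Standby perception node stuck}.

4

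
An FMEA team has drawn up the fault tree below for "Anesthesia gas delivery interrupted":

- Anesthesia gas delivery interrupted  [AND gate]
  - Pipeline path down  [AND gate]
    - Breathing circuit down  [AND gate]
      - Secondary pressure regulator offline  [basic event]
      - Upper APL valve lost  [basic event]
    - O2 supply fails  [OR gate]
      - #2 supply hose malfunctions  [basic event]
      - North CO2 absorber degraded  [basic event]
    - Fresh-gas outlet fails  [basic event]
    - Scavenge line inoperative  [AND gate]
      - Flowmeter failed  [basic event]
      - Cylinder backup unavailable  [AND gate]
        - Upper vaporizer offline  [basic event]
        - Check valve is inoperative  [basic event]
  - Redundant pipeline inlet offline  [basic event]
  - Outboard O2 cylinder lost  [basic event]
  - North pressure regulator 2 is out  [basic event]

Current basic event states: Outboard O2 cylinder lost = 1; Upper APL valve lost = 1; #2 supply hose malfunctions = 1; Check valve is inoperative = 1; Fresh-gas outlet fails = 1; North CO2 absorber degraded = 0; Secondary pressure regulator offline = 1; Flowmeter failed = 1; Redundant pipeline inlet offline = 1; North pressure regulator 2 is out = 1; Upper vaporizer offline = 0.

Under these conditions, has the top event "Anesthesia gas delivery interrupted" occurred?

No

Breathing circuit down [AND]: Secondary pressure regulator offline=occurs, Upper APL valve lost=occurs → all inputs occur → occurs.
O2 supply fails [OR]: #2 supply hose malfunctions=occurs, North CO2 absorber degraded=not → at least one input occurs → occurs.
Cylinder backup unavailable [AND]: Upper vaporizer offline=not, Check valve is inoperative=occurs → not all inputs occur → does not occur.
Scavenge line inoperative [AND]: Flowmeter failed=occurs, Cylinder backup unavailable=not → not all inputs occur → does not occur.
Pipeline path down [AND]: Breathing circuit down=occurs, O2 supply fails=occurs, Fresh-gas outlet fails=occurs, Scavenge line inoperative=not → not all inputs occur → does not occur.
Anesthesia gas delivery interrupted [AND]: Pipeline path down=not, Redundant pipeline inlet offline=occurs, Outboard O2 cylinder lost=occurs, North pressure regulator 2 is out=occurs → not all inputs occur → does not occur.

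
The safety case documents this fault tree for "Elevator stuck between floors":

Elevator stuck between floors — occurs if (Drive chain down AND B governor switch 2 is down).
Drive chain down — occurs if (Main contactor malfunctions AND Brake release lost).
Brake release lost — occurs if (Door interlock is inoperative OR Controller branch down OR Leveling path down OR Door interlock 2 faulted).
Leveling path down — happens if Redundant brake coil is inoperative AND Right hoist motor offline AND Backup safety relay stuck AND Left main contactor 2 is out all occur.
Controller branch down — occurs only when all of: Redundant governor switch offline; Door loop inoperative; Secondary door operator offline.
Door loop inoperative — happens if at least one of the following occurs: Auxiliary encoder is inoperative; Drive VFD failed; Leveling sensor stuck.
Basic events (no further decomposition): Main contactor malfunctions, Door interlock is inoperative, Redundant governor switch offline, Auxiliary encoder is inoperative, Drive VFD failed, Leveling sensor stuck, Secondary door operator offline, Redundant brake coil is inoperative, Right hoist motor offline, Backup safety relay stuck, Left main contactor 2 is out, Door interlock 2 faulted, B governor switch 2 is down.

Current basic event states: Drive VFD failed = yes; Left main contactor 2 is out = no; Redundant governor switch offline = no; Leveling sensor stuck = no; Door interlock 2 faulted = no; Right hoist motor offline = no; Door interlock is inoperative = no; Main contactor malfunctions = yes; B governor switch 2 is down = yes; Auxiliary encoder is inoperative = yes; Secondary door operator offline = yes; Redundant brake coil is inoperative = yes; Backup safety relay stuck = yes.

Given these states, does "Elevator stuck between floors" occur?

No

Door loop inoperative [OR]: Auxiliary encoder is inoperative=occurs, Drive VFD failed=occurs, Leveling sensor stuck=not → at least one input occurs → occurs.
Controller branch down [AND]: Redundant governor switch offline=not, Door loop inoperative=occurs, Secondary door operator offline=occurs → not all inputs occur → does not occur.
Leveling path down [AND]: Redundant brake coil is inoperative=occurs, Right hoist motor offline=not, Backup safety relay stuck=occurs, Left main contactor 2 is out=not → not all inputs occur → does not occur.
Brake release lost [OR]: Door interlock is inoperative=not, Controller branch down=not, Leveling path down=not, Door interlock 2 faulted=not → no input occurs → does not occur.
Drive chain down [AND]: Main contactor malfunctions=occurs, Brake release lost=not → not all inputs occur → does not occur.
Elevator stuck between floors [AND]: Drive chain down=not, B governor switch 2 is down=occurs → not all inputs occur → does not occur.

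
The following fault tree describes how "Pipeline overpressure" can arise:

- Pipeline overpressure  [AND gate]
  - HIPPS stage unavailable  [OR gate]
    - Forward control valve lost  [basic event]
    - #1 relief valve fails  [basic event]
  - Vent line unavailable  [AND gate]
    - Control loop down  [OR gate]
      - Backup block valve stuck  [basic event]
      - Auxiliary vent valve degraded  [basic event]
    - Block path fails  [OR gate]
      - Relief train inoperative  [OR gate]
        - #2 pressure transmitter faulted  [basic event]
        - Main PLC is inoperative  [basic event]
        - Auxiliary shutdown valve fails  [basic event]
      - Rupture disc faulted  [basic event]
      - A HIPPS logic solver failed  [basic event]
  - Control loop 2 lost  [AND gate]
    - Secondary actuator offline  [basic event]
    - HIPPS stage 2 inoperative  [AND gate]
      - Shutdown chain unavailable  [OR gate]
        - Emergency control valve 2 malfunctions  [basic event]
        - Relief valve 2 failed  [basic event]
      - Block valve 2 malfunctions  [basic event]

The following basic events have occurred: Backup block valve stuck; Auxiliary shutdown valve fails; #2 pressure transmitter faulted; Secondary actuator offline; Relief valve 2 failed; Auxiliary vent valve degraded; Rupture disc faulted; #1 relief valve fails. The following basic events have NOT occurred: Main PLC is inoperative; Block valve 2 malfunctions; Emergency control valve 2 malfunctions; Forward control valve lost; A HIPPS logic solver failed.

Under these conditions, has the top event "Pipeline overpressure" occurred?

No

HIPPS stage unavailable [OR]: Forward control valve lost=not, #1 relief valve fails=occurs → at least one input occurs → occurs.
Control loop down [OR]: Backup block valve stuck=occurs, Auxiliary vent valve degraded=occurs → at least one input occurs → occurs.
Relief train inoperative [OR]: #2 pressure transmitter faulted=occurs, Main PLC is inoperative=not, Auxiliary shutdown valve fails=occurs → at least one input occurs → occurs.
Block path fails [OR]: Relief train inoperative=occurs, Rupture disc faulted=occurs, A HIPPS logic solver failed=not → at least one input occurs → occurs.
Vent line unavailable [AND]: Control loop down=occurs, Block path fails=occurs → all inputs occur → occurs.
Shutdown chain unavailable [OR]: Emergency control valve 2 malfunctions=not, Relief valve 2 failed=occurs → at least one input occurs → occurs.
HIPPS stage 2 inoperative [AND]: Shutdown chain unavailable=occurs, Block valve 2 malfunctions=not → not all inputs occur → does not occur.
Control loop 2 lost [AND]: Secondary actuator offline=occurs, HIPPS stage 2 inoperative=not → not all inputs occur → does not occur.
Pipeline overpressure [AND]: HIPPS stage unavailable=occurs, Vent line unavailable=occurs, Control loop 2 lost=not → not all inputs occur → does not occur.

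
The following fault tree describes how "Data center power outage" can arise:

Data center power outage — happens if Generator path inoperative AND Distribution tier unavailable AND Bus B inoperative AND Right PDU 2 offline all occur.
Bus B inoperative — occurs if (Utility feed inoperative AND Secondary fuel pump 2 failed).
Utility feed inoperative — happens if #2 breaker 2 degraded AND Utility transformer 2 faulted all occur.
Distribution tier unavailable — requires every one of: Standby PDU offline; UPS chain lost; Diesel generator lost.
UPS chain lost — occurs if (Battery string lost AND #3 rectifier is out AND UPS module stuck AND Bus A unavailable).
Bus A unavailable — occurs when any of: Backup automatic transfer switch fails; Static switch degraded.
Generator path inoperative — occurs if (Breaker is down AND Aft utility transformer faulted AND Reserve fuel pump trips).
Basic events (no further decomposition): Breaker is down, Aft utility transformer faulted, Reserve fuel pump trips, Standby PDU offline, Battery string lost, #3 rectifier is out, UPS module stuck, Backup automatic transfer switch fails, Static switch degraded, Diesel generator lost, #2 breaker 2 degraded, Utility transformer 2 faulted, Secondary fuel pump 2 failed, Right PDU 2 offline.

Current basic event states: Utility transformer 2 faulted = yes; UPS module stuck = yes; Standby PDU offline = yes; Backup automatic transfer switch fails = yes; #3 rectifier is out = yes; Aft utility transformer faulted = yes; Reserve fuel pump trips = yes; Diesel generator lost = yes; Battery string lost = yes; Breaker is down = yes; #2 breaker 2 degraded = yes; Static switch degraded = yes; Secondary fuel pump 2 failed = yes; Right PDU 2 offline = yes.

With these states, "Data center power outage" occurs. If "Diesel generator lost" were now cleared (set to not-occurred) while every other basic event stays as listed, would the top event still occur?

Counterfactual: set "Diesel generator lost" to not occurred.
Generator path inoperative [AND]: Breaker is down=occurs, Aft utility transformer faulted=occurs, Reserve fuel pump trips=occurs → all inputs occur → occurs.
Bus A unavailable [OR]: Backup automatic transfer switch fails=occurs, Static switch degraded=occurs → at least one input occurs → occurs.
UPS chain lost [AND]: Battery string lost=occurs, #3 rectifier is out=occurs, UPS module stuck=occurs, Bus A unavailable=occurs → all inputs occur → occurs.
Distribution tier unavailable [AND]: Standby PDU offline=occurs, UPS chain lost=occurs, Diesel generator lost=not → not all inputs occur → does not occur.
Utility feed inoperative [AND]: #2 breaker 2 degraded=occurs, Utility transformer 2 faulted=occurs → all inputs occur → occurs.
Bus B inoperative [AND]: Utility feed inoperative=occurs, Secondary fuel pump 2 failed=occurs → all inputs occur → occurs.
Data center power outage [AND]: Generator path inoperative=occurs, Distribution tier unavailable=not, Bus B inoperative=occurs, Right PDU 2 offline=occurs → not all inputs occur → does not occur.

No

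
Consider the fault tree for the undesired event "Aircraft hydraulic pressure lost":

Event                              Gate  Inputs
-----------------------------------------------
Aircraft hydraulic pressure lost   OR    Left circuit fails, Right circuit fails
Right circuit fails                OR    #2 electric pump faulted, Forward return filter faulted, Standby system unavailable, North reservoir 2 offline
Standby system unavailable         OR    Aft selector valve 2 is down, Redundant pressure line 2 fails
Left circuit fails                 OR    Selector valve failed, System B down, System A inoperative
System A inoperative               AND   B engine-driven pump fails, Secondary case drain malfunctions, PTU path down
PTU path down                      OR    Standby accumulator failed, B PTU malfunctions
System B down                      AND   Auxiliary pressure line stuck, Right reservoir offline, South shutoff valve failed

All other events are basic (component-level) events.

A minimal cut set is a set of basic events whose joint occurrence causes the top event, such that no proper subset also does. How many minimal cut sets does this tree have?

9

System B down [AND]: one cut set from each child combined → 1 × 1 × 1 = 1 cut set(s).
PTU path down [OR]: union of children's cut sets → 2 cut set(s).
System A inoperative [AND]: one cut set from each child combined → 1 × 1 × 2 = 2 cut set(s).
Left circuit fails [OR]: union of children's cut sets → 4 cut set(s).
Standby system unavailable [OR]: union of children's cut sets → 2 cut set(s).
Right circuit fails [OR]: union of children's cut sets → 5 cut set(s).
Aircraft hydraulic pressure lost [OR]: union of children's cut sets → 9 cut set(s).
Minimal cut sets: {Selector valve failed}; {Auxiliary pressure line stuck, Right reservoir offline, South shutoff valve failed}; {B engine-driven pump fails, Secondary case drain malfunctions, Standby accumulator failed}; {B PTU malfunctions, B engine-driven pump fails, Secondary case drain malfunctions}; {#2 electric pump faulted}; {Forward return filter faulted}; {Aft selector valve 2 is down}; {Redundant pressure line 2 fails}; {North reservoir 2 offline}.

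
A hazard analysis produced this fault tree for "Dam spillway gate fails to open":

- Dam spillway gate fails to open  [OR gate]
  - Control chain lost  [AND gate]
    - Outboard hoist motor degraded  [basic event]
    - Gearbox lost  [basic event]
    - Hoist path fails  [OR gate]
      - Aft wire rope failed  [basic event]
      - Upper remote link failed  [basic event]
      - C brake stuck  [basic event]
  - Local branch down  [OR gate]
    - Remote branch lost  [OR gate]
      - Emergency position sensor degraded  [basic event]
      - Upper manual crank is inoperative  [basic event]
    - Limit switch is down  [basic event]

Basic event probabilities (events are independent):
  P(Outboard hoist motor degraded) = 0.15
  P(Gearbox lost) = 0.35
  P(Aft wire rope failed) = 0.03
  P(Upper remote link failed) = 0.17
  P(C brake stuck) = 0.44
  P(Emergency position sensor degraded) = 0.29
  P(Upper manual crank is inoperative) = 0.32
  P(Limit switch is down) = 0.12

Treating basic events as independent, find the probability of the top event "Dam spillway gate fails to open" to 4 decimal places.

P(Hoist path fails) [OR] = 1 − (1−0.03) × (1−0.17) × (1−0.44) = 0.549144
P(Control chain lost) [AND] = 0.15 × 0.35 × 0.549144 = 0.028830
P(Remote branch lost) [OR] = 1 − (1−0.29) × (1−0.32) = 0.517200
P(Local branch down) [OR] = 1 − (1−0.517200) × (1−0.12) = 0.575136
P(Dam spillway gate fails to open) [OR] = 1 − (1−0.028830) × (1−0.575136) = 0.587385
Rounded to 4 decimal places: P(Dam spillway gate fails to open) ≈ 0.5874.

0.5874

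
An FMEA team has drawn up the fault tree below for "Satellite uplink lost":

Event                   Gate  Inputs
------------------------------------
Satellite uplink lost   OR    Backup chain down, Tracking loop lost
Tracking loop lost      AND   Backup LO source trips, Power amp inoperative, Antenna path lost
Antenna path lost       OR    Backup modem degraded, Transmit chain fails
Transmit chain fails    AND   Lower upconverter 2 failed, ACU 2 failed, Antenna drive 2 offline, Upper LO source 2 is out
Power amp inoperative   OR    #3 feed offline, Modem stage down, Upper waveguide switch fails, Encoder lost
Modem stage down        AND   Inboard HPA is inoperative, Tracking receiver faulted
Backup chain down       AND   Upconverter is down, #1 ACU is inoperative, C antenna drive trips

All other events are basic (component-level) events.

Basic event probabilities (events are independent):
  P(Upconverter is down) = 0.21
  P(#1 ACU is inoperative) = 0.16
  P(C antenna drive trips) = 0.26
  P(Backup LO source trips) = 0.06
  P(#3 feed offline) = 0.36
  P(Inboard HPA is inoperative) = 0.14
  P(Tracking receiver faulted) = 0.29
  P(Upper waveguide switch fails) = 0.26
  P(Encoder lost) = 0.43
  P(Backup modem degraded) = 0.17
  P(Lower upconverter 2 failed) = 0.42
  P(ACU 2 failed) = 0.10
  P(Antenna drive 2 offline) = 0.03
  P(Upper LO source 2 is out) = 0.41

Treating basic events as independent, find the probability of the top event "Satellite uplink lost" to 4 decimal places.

P(Backup chain down) [AND] = 0.21 × 0.16 × 0.26 = 0.008736
P(Modem stage down) [AND] = 0.14 × 0.29 = 0.040600
P(Power amp inoperative) [OR] = 1 − (1−0.36) × (1−0.040600) × (1−0.26) × (1−0.43) = 0.741008
P(Transmit chain fails) [AND] = 0.42 × 0.10 × 0.03 × 0.41 = 0.000517
P(Antenna path lost) [OR] = 1 − (1−0.17) × (1−0.000517) = 0.170429
P(Tracking loop lost) [AND] = 0.06 × 0.741008 × 0.170429 = 0.007577
P(Satellite uplink lost) [OR] = 1 − (1−0.008736) × (1−0.007577) = 0.016247
Rounded to 4 decimal places: P(Satellite uplink lost) ≈ 0.0162.

0.0162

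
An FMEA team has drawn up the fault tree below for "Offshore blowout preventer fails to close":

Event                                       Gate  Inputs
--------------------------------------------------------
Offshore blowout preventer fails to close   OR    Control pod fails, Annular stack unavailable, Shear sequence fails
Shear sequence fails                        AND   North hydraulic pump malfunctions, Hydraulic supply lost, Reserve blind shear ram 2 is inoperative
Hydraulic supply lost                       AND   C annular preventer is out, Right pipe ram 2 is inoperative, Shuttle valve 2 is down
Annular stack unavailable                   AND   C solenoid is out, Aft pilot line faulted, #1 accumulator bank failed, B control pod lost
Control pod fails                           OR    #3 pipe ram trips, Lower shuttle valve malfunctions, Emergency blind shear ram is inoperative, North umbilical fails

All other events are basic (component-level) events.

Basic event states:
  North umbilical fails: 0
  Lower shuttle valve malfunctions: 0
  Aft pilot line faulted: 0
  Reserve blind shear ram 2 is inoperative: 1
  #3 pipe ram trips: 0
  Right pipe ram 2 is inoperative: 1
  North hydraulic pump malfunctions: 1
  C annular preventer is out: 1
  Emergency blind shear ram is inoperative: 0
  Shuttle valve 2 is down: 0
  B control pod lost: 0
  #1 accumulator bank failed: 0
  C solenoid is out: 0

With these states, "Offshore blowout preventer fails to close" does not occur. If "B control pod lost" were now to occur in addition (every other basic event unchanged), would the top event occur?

No

Counterfactual: set "B control pod lost" to occurred.
Control pod fails [OR]: #3 pipe ram trips=not, Lower shuttle valve malfunctions=not, Emergency blind shear ram is inoperative=not, North umbilical fails=not → no input occurs → does not occur.
Annular stack unavailable [AND]: C solenoid is out=not, Aft pilot line faulted=not, #1 accumulator bank failed=not, B control pod lost=occurs → not all inputs occur → does not occur.
Hydraulic supply lost [AND]: C annular preventer is out=occurs, Right pipe ram 2 is inoperative=occurs, Shuttle valve 2 is down=not → not all inputs occur → does not occur.
Shear sequence fails [AND]: North hydraulic pump malfunctions=occurs, Hydraulic supply lost=not, Reserve blind shear ram 2 is inoperative=occurs → not all inputs occur → does not occur.
Offshore blowout preventer fails to close [OR]: Control pod fails=not, Annular stack unavailable=not, Shear sequence fails=not → no input occurs → does not occur.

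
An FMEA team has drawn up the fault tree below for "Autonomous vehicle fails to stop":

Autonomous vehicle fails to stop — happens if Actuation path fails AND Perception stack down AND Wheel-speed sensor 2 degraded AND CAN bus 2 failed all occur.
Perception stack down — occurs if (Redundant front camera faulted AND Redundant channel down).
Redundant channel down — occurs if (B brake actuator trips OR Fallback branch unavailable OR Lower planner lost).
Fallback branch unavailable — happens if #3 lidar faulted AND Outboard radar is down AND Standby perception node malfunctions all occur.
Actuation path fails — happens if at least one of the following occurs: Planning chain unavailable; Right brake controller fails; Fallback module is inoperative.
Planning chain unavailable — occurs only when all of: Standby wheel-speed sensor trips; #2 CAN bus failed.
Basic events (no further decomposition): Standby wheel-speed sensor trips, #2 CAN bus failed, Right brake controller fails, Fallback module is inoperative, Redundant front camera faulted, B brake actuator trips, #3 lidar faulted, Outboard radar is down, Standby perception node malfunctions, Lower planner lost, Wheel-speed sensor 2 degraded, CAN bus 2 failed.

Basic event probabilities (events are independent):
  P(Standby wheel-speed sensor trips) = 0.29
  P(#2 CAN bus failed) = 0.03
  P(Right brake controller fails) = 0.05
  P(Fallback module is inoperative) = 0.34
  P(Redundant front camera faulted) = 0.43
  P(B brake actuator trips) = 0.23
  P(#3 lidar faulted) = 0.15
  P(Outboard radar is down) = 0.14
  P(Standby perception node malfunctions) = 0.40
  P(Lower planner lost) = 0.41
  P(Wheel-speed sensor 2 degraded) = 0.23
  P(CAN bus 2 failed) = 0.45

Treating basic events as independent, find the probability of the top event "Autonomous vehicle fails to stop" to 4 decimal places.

P(Planning chain unavailable) [AND] = 0.29 × 0.03 = 0.008700
P(Actuation path fails) [OR] = 1 − (1−0.008700) × (1−0.05) × (1−0.34) = 0.378455
P(Fallback branch unavailable) [AND] = 0.15 × 0.14 × 0.40 = 0.008400
P(Redundant channel down) [OR] = 1 − (1−0.23) × (1−0.008400) × (1−0.41) = 0.549516
P(Perception stack down) [AND] = 0.43 × 0.549516 = 0.236292
P(Autonomous vehicle fails to stop) [AND] = 0.378455 × 0.236292 × 0.23 × 0.45 = 0.009256
Rounded to 4 decimal places: P(Autonomous vehicle fails to stop) ≈ 0.0093.

0.0093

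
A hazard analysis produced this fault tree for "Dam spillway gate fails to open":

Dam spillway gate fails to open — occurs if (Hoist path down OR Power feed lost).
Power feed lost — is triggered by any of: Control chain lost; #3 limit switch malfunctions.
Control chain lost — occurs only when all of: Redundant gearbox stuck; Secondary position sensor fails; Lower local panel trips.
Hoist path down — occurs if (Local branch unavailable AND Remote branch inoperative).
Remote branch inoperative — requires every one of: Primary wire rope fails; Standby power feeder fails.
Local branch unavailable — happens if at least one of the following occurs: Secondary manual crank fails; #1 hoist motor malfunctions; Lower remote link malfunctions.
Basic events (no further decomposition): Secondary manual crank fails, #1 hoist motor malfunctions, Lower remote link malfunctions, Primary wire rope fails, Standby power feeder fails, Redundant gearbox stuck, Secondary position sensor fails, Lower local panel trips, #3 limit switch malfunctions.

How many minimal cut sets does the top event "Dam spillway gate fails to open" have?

Local branch unavailable [OR]: union of children's cut sets → 3 cut set(s).
Remote branch inoperative [AND]: one cut set from each child combined → 1 × 1 = 1 cut set(s).
Hoist path down [AND]: one cut set from each child combined → 3 × 1 = 3 cut set(s).
Control chain lost [AND]: one cut set from each child combined → 1 × 1 × 1 = 1 cut set(s).
Power feed lost [OR]: union of children's cut sets → 2 cut set(s).
Dam spillway gate fails to open [OR]: union of children's cut sets → 5 cut set(s).
Minimal cut sets: {Primary wire rope fails, Secondary manual crank fails, Standby power feeder fails}; {#1 hoist motor malfunctions, Primary wire rope fails, Standby power feeder fails}; {Lower remote link malfunctions, Primary wire rope fails, Standby power feeder fails}; {Lower local panel trips, Redundant gearbox stuck, Secondary position sensor fails}; {#3 limit switch malfunctions}.

5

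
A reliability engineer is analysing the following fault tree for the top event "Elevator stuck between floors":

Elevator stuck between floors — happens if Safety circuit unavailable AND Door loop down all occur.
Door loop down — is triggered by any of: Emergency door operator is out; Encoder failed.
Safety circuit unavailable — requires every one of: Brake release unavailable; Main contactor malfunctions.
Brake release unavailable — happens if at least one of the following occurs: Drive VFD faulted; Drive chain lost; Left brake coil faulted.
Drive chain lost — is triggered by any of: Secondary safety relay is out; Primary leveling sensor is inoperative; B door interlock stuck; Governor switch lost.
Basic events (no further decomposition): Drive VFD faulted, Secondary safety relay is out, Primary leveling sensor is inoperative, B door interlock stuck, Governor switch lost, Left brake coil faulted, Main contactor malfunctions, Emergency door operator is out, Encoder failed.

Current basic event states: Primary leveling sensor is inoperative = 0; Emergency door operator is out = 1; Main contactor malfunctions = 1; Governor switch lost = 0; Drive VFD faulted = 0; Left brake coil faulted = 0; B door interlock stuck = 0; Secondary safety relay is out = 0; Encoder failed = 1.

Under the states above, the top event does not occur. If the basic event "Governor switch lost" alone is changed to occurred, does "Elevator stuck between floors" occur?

Counterfactual: set "Governor switch lost" to occurred.
Drive chain lost [OR]: Secondary safety relay is out=not, Primary leveling sensor is inoperative=not, B door interlock stuck=not, Governor switch lost=occurs → at least one input occurs → occurs.
Brake release unavailable [OR]: Drive VFD faulted=not, Drive chain lost=occurs, Left brake coil faulted=not → at least one input occurs → occurs.
Safety circuit unavailable [AND]: Brake release unavailable=occurs, Main contactor malfunctions=occurs → all inputs occur → occurs.
Door loop down [OR]: Emergency door operator is out=occurs, Encoder failed=occurs → at least one input occurs → occurs.
Elevator stuck between floors [AND]: Safety circuit unavailable=occurs, Door loop down=occurs → all inputs occur → occurs.

Yes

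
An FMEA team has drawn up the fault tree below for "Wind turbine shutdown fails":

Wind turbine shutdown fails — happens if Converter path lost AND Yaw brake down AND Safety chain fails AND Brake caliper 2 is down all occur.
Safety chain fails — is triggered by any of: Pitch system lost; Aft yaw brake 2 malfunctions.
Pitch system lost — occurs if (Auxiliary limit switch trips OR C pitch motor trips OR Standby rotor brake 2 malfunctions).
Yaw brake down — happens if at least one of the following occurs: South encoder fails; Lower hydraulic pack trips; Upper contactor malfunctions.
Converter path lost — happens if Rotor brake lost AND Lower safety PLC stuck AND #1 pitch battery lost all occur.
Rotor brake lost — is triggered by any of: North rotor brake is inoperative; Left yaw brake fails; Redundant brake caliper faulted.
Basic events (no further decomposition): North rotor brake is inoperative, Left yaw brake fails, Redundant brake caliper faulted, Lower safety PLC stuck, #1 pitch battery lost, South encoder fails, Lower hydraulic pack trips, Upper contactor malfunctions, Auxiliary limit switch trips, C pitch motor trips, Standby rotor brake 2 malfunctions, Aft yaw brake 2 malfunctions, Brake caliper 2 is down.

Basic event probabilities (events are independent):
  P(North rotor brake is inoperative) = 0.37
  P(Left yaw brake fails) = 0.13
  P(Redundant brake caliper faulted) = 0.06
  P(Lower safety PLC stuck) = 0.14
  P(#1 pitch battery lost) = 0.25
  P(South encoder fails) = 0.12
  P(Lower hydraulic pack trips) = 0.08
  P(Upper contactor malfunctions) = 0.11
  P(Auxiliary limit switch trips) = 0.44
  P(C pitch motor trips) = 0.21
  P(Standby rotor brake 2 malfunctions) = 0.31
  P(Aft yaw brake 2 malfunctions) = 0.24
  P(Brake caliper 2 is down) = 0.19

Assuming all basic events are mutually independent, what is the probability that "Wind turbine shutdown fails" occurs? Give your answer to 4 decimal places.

0.0007

P(Rotor brake lost) [OR] = 1 − (1−0.37) × (1−0.13) × (1−0.06) = 0.484786
P(Converter path lost) [AND] = 0.484786 × 0.14 × 0.25 = 0.016968
P(Yaw brake down) [OR] = 1 − (1−0.12) × (1−0.08) × (1−0.11) = 0.279456
P(Pitch system lost) [OR] = 1 − (1−0.44) × (1−0.21) × (1−0.31) = 0.694744
P(Safety chain fails) [OR] = 1 − (1−0.694744) × (1−0.24) = 0.768005
P(Wind turbine shutdown fails) [AND] = 0.016968 × 0.279456 × 0.768005 × 0.19 = 0.000692
Rounded to 4 decimal places: P(Wind turbine shutdown fails) ≈ 0.0007.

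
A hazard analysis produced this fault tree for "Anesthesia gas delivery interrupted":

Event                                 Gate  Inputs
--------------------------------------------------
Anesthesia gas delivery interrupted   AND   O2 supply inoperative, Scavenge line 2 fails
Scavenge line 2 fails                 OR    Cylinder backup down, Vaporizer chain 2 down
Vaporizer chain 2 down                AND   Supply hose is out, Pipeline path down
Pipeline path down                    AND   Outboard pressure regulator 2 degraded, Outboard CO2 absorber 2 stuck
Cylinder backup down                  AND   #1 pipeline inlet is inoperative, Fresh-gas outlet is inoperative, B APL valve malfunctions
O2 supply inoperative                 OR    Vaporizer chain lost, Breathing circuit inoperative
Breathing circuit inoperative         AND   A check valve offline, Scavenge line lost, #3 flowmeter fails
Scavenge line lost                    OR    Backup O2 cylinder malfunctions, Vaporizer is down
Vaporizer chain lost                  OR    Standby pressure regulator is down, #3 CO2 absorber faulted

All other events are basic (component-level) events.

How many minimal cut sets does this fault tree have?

Vaporizer chain lost [OR]: union of children's cut sets → 2 cut set(s).
Scavenge line lost [OR]: union of children's cut sets → 2 cut set(s).
Breathing circuit inoperative [AND]: one cut set from each child combined → 1 × 2 × 1 = 2 cut set(s).
O2 supply inoperative [OR]: union of children's cut sets → 4 cut set(s).
Cylinder backup down [AND]: one cut set from each child combined → 1 × 1 × 1 = 1 cut set(s).
Pipeline path down [AND]: one cut set from each child combined → 1 × 1 = 1 cut set(s).
Vaporizer chain 2 down [AND]: one cut set from each child combined → 1 × 1 = 1 cut set(s).
Scavenge line 2 fails [OR]: union of children's cut sets → 2 cut set(s).
Anesthesia gas delivery interrupted [AND]: one cut set from each child combined → 4 × 2 = 8 cut set(s).
Minimal cut sets: {#1 pipeline inlet is inoperative, B APL valve malfunctions, Fresh-gas outlet is inoperative, Standby pressure regulator is down}; {Outboard CO2 absorber 2 stuck, Outboard pressure regulator 2 degraded, Standby pressure regulator is down, Supply hose is out}; {#1 pipeline inlet is inoperative, #3 CO2 absorber faulted, B APL valve malfunctions, Fresh-gas outlet is inoperative}; {#3 CO2 absorber faulted, Outboard CO2 absorber 2 stuck, Outboard pressure regulator 2 degraded, Supply hose is out}; {#1 pipeline inlet is inoperative, #3 flowmeter fails, A check valve offline, B APL valve malfunctions, Backup O2 cylinder malfunctions, Fresh-gas outlet is inoperative}; {#3 flowmeter fails, A check valve offline, Backup O2 cylinder malfunctions, Outboard CO2 absorber 2 stuck, Outboard pressure regulator 2 degraded, Supply hose is out}; {#1 pipeline inlet is inoperative, #3 flowmeter fails, A check valve offline, B APL valve malfunctions, Fresh-gas outlet is inoperative, Vaporizer is down}; {#3 flowmeter fails, A check valve offline, Outboard CO2 absorber 2 stuck, Outboard pressure regulator 2 degraded, Supply hose is out, Vaporizer is down}.

8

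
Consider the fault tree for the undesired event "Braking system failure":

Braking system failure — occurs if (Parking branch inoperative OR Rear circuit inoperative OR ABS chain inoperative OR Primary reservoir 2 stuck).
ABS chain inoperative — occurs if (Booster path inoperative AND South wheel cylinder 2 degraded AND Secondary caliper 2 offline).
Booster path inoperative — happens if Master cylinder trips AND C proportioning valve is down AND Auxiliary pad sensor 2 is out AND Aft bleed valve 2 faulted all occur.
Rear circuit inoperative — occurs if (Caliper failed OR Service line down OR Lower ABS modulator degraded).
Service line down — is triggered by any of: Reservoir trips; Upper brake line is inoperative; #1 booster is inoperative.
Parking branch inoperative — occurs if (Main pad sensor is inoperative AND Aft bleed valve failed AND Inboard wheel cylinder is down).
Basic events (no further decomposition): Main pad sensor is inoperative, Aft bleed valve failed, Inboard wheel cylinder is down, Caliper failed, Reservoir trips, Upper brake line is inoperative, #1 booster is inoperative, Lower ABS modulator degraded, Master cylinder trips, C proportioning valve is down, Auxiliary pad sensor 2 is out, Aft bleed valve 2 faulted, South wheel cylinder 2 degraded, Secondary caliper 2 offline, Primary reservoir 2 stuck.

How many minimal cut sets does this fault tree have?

8

Parking branch inoperative [AND]: one cut set from each child combined → 1 × 1 × 1 = 1 cut set(s).
Service line down [OR]: union of children's cut sets → 3 cut set(s).
Rear circuit inoperative [OR]: union of children's cut sets → 5 cut set(s).
Booster path inoperative [AND]: one cut set from each child combined → 1 × 1 × 1 × 1 = 1 cut set(s).
ABS chain inoperative [AND]: one cut set from each child combined → 1 × 1 × 1 = 1 cut set(s).
Braking system failure [OR]: union of children's cut sets → 8 cut set(s).
Minimal cut sets: {Aft bleed valve failed, Inboard wheel cylinder is down, Main pad sensor is inoperative}; {Caliper failed}; {Reservoir trips}; {Upper brake line is inoperative}; {#1 booster is inoperative}; {Lower ABS modulator degraded}; {Aft bleed valve 2 faulted, Auxiliary pad sensor 2 is out, C proportioning valve is down, Master cylinder trips, Secondary caliper 2 offline, South wheel cylinder 2 degraded}; {Primary reservoir 2 stuck}.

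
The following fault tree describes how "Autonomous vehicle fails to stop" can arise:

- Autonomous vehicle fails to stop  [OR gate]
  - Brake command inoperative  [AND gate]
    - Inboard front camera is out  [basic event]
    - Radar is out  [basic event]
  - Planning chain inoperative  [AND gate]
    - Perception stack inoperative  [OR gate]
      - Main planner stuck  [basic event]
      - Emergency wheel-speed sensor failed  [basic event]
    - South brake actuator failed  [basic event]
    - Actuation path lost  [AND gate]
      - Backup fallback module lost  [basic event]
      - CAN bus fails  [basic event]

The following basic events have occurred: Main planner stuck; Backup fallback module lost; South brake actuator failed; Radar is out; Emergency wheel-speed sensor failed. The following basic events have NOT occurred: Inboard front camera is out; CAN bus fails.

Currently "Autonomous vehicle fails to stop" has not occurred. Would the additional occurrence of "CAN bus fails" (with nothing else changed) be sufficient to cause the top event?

Yes

Counterfactual: set "CAN bus fails" to occurred.
Brake command inoperative [AND]: Inboard front camera is out=not, Radar is out=occurs → not all inputs occur → does not occur.
Perception stack inoperative [OR]: Main planner stuck=occurs, Emergency wheel-speed sensor failed=occurs → at least one input occurs → occurs.
Actuation path lost [AND]: Backup fallback module lost=occurs, CAN bus fails=occurs → all inputs occur → occurs.
Planning chain inoperative [AND]: Perception stack inoperative=occurs, South brake actuator failed=occurs, Actuation path lost=occurs → all inputs occur → occurs.
Autonomous vehicle fails to stop [OR]: Brake command inoperative=not, Planning chain inoperative=occurs → at least one input occurs → occurs.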